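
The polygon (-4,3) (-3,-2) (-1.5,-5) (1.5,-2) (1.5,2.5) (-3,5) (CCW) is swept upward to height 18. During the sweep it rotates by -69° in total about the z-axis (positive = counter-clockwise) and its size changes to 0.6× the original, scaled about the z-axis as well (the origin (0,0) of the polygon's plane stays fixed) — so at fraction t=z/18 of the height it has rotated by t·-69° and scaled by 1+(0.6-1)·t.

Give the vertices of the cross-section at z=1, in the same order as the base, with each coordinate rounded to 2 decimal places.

Cross-section at z=1: (-3.71,3.19) (-3.06,-1.76) (-1.79,-4.78) (1.33,-2.05) (1.63,2.34) (-2.60,5.07)

t = z/height = 1/18 = 0.0555556
s = 1 + (scale-1)·z/height = 1 + (0.6-1)·1/18 = 0.977778
θ = twist·z/height = -69°·1/18 = -3.8333° = -0.066904 rad
cos θ = 0.997763, sin θ = -0.066854 (intermediates below are computed at full precision and shown rounded to 5 d.p.)
v1: (-4,3) → rotate → (-3.79049,3.26071) → ×s → (-3.70625,3.18825) → (-3.71,3.19)
v2: (-3,-2) → rotate → (-3.12700,-1.79496) → ×s → (-3.05751,-1.75507) → (-3.06,-1.76)
v3: (-1.5,-5) → rotate → (-1.83092,-4.88853) → ×s → (-1.79023,-4.77990) → (-1.79,-4.78)
v4: (1.5,-2) → rotate → (1.36294,-2.09581) → ×s → (1.33265,-2.04923) → (1.33,-2.05)
v5: (1.5,2.5) → rotate → (1.66378,2.39413) → ×s → (1.62681,2.34092) → (1.63,2.34)
v6: (-3,5) → rotate → (-2.65902,5.18938) → ×s → (-2.59993,5.07406) → (-2.60,5.07)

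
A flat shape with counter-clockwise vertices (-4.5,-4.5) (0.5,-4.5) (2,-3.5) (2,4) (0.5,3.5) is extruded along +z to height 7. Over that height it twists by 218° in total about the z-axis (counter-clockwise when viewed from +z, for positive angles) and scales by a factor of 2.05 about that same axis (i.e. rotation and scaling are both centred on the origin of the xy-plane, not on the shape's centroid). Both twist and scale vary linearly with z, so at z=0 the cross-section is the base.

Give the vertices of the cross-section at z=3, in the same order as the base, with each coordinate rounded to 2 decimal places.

Cross-section at z=3: (6.90,-6.12) (6.47,1.11) (4.89,3.20) (-5.96,2.55) (-5.11,0.42)

t = z/height = 3/7 = 0.428571
s = 1 + (scale-1)·z/height = 1 + (2.05-1)·3/7 = 1.450000
θ = twist·z/height = 218°·3/7 = 93.4286° = 1.630636 rad
cos θ = -0.059804, sin θ = 0.998210 (intermediates below are computed at full precision and shown rounded to 5 d.p.)
v1: (-4.5,-4.5) → rotate → (4.76106,-4.22283) → ×s → (6.90354,-6.12310) → (6.90,-6.12)
v2: (0.5,-4.5) → rotate → (4.46204,0.76822) → ×s → (6.46996,1.11392) → (6.47,1.11)
v3: (2,-3.5) → rotate → (3.37413,2.20573) → ×s → (4.89248,3.19832) → (4.89,3.20)
v4: (2,4) → rotate → (-4.11245,1.75720) → ×s → (-5.96305,2.54795) → (-5.96,2.55)
v5: (0.5,3.5) → rotate → (-3.52364,0.28979) → ×s → (-5.10927,0.42020) → (-5.11,0.42)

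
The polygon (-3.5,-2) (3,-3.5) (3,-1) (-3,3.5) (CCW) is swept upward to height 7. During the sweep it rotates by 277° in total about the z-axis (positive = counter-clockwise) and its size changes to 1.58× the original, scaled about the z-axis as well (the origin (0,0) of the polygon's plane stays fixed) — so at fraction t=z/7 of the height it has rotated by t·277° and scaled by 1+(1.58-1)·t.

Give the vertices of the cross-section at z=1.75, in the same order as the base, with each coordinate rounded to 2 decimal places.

Cross-section at z=1.75: (0.72,-4.56) (4.96,1.79) (2.29,2.81) (-4.96,-1.79)

t = z/height = 1.75/7 = 0.25
s = 1 + (scale-1)·z/height = 1 + (1.58-1)·1.75/7 = 1.145000
θ = twist·z/height = 277°·1.75/7 = 69.2500° = 1.208641 rad
cos θ = 0.354291, sin θ = 0.935135 (intermediates below are computed at full precision and shown rounded to 5 d.p.)
v1: (-3.5,-2) → rotate → (0.63025,-3.98156) → ×s → (0.72164,-4.55888) → (0.72,-4.56)
v2: (3,-3.5) → rotate → (4.33585,1.56539) → ×s → (4.96454,1.79237) → (4.96,1.79)
v3: (3,-1) → rotate → (1.99801,2.45111) → ×s → (2.28772,2.80653) → (2.29,2.81)
v4: (-3,3.5) → rotate → (-4.33585,-1.56539) → ×s → (-4.96454,-1.79237) → (-4.96,-1.79)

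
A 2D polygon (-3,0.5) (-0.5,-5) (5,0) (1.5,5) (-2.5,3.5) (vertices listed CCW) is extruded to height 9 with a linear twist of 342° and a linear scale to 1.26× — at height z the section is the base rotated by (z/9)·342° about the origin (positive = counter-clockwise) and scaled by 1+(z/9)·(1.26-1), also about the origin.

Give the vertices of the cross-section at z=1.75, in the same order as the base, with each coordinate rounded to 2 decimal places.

Cross-section at z=1.75: (-1.74,-2.68) (4.61,-2.58) (2.09,4.82) (-4.19,3.54) (-4.42,-0.94)

t = z/height = 1.75/9 = 0.194444
s = 1 + (scale-1)·z/height = 1 + (1.26-1)·1.75/9 = 1.050556
θ = twist·z/height = 342°·1.75/9 = 66.5000° = 1.160644 rad
cos θ = 0.398749, sin θ = 0.917060 (intermediates below are computed at full precision and shown rounded to 5 d.p.)
v1: (-3,0.5) → rotate → (-1.65478,-2.55181) → ×s → (-1.73844,-2.68081) → (-1.74,-2.68)
v2: (-0.5,-5) → rotate → (4.38593,-2.45228) → ×s → (4.60766,-2.57625) → (4.61,-2.58)
v3: (5,0) → rotate → (1.99375,4.58530) → ×s → (2.09454,4.81711) → (2.09,4.82)
v4: (1.5,5) → rotate → (-3.98718,3.36934) → ×s → (-4.18875,3.53967) → (-4.19,3.54)
v5: (-2.5,3.5) → rotate → (-4.20658,-0.89703) → ×s → (-4.41925,-0.94238) → (-4.42,-0.94)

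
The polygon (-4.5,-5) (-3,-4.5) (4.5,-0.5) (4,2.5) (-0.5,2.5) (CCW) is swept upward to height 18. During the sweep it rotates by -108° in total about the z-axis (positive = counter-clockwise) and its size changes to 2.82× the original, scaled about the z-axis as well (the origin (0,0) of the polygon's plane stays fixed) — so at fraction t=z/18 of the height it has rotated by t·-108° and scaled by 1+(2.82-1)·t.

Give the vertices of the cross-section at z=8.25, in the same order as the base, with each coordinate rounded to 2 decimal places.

t = z/height = 8.25/18 = 0.458333
s = 1 + (scale-1)·z/height = 1 + (2.82-1)·8.25/18 = 1.834167
θ = twist·z/height = -108°·8.25/18 = -49.5000° = -0.863938 rad
cos θ = 0.649448, sin θ = -0.760406 (intermediates below are computed at full precision and shown rounded to 5 d.p.)
v1: (-4.5,-5) → rotate → (-6.72455,0.17459) → ×s → (-12.33394,0.32022) → (-12.33,0.32)
v2: (-3,-4.5) → rotate → (-5.37017,-0.64130) → ×s → (-9.84979,-1.17625) → (-9.85,-1.18)
v3: (4.5,-0.5) → rotate → (2.54231,-3.74655) → ×s → (4.66303,-6.87180) → (4.66,-6.87)
v4: (4,2.5) → rotate → (4.49881,-1.41800) → ×s → (8.25156,-2.60086) → (8.25,-2.60)
v5: (-0.5,2.5) → rotate → (1.57629,2.00382) → ×s → (2.89118,3.67535) → (2.89,3.68)

Cross-section at z=8.25: (-12.33,0.32) (-9.85,-1.18) (4.66,-6.87) (8.25,-2.60) (2.89,3.68)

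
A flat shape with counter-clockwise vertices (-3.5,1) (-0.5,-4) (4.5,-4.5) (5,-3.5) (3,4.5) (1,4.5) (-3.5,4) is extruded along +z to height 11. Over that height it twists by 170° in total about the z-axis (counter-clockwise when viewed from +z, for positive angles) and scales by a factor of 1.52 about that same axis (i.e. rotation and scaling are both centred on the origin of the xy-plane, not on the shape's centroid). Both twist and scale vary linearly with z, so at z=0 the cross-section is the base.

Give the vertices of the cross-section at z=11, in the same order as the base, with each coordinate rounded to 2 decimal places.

t = z/height = 11/11 = 1
s = 1 + (scale-1)·z/height = 1 + (1.52-1)·11/11 = 1.520000
θ = twist·z/height = 170°·11/11 = 170.0000° = 2.967060 rad
cos θ = -0.984808, sin θ = 0.173648 (intermediates below are computed at full precision and shown rounded to 5 d.p.)
v1: (-3.5,1) → rotate → (3.27318,-1.59258) → ×s → (4.97523,-2.42072) → (4.98,-2.42)
v2: (-0.5,-4) → rotate → (1.18700,3.85241) → ×s → (1.80423,5.85566) → (1.80,5.86)
v3: (4.5,-4.5) → rotate → (-3.65022,5.21305) → ×s → (-5.54833,7.92384) → (-5.55,7.92)
v4: (5,-3.5) → rotate → (-4.31627,4.31507) → ×s → (-6.56073,6.55890) → (-6.56,6.56)
v5: (3,4.5) → rotate → (-3.73584,-3.91069) → ×s → (-5.67848,-5.94425) → (-5.68,-5.94)
v6: (1,4.5) → rotate → (-1.76622,-4.25799) → ×s → (-2.68466,-6.47214) → (-2.68,-6.47)
v7: (-3.5,4) → rotate → (2.75223,-4.54700) → ×s → (4.18340,-6.91144) → (4.18,-6.91)

Cross-section at z=11: (4.98,-2.42) (1.80,5.86) (-5.55,7.92) (-6.56,6.56) (-5.68,-5.94) (-2.68,-6.47) (4.18,-6.91)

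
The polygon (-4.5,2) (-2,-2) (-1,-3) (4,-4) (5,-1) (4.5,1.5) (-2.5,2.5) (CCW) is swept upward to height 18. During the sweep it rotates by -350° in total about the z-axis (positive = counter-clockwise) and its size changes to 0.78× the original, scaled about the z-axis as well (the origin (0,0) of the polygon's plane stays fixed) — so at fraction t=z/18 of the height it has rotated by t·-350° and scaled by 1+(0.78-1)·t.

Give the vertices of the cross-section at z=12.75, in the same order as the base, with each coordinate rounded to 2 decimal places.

t = z/height = 12.75/18 = 0.708333
s = 1 + (scale-1)·z/height = 1 + (0.78-1)·12.75/18 = 0.844167
θ = twist·z/height = -350°·12.75/18 = -247.9167° = -4.326962 rad
cos θ = -0.375955, sin θ = 0.926638 (intermediates below are computed at full precision and shown rounded to 5 d.p.)
v1: (-4.5,2) → rotate → (-0.16148,-4.92178) → ×s → (-0.13632,-4.15480) → (-0.14,-4.15)
v2: (-2,-2) → rotate → (2.60519,-1.10137) → ×s → (2.19921,-0.92974) → (2.20,-0.93)
v3: (-1,-3) → rotate → (3.15587,0.20123) → ×s → (2.66408,0.16987) → (2.66,0.17)
v4: (4,-4) → rotate → (2.20273,5.21037) → ×s → (1.85947,4.39842) → (1.86,4.40)
v5: (5,-1) → rotate → (-0.95314,5.00914) → ×s → (-0.80461,4.22855) → (-0.80,4.23)
v6: (4.5,1.5) → rotate → (-3.08175,3.60594) → ×s → (-2.60151,3.04401) → (-2.60,3.04)
v7: (-2.5,2.5) → rotate → (-1.37671,-3.25648) → ×s → (-1.16217,-2.74901) → (-1.16,-2.75)

Cross-section at z=12.75: (-0.14,-4.15) (2.20,-0.93) (2.66,0.17) (1.86,4.40) (-0.80,4.23) (-2.60,3.04) (-1.16,-2.75)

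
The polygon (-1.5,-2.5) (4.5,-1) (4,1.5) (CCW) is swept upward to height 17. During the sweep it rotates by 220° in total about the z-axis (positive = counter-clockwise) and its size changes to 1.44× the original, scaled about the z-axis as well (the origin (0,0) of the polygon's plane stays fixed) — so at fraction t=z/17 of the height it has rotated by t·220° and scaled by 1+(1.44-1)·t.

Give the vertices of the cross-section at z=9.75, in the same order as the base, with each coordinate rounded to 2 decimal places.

Cross-section at z=9.75: (3.64,0.33) (-2.32,5.29) (-4.47,2.93)

t = z/height = 9.75/17 = 0.573529
s = 1 + (scale-1)·z/height = 1 + (1.44-1)·9.75/17 = 1.252353
θ = twist·z/height = 220°·9.75/17 = 126.1765° = 2.202195 rad
cos θ = -0.590274, sin θ = 0.807203 (intermediates below are computed at full precision and shown rounded to 5 d.p.)
v1: (-1.5,-2.5) → rotate → (2.90342,0.26488) → ×s → (3.63610,0.33172) → (3.64,0.33)
v2: (4.5,-1) → rotate → (-1.84903,4.22269) → ×s → (-2.31564,5.28829) → (-2.32,5.29)
v3: (4,1.5) → rotate → (-3.57190,2.34340) → ×s → (-4.47328,2.93476) → (-4.47,2.93)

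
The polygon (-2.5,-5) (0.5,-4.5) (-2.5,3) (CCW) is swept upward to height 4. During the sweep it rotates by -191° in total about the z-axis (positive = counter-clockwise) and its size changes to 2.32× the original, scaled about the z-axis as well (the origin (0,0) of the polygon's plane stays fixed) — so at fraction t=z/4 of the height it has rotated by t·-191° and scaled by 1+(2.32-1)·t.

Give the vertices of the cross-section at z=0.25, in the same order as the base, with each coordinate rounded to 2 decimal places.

t = z/height = 0.25/4 = 0.0625
s = 1 + (scale-1)·z/height = 1 + (2.32-1)·0.25/4 = 1.082500
θ = twist·z/height = -191°·0.25/4 = -11.9375° = -0.208349 rad
cos θ = 0.978374, sin θ = -0.206845 (intermediates below are computed at full precision and shown rounded to 5 d.p.)
v1: (-2.5,-5) → rotate → (-3.48016,-4.37476) → ×s → (-3.76727,-4.73568) → (-3.77,-4.74)
v2: (0.5,-4.5) → rotate → (-0.44161,-4.50610) → ×s → (-0.47805,-4.87786) → (-0.48,-4.88)
v3: (-2.5,3) → rotate → (-1.82540,3.45223) → ×s → (-1.97600,3.73704) → (-1.98,3.74)

Cross-section at z=0.25: (-3.77,-4.74) (-0.48,-4.88) (-1.98,3.74)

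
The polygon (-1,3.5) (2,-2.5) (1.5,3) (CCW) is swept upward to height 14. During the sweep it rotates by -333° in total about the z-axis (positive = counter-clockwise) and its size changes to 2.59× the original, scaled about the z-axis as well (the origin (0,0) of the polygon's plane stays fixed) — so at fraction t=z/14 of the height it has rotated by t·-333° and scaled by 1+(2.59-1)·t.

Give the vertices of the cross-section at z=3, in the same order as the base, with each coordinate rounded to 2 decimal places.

t = z/height = 3/14 = 0.214286
s = 1 + (scale-1)·z/height = 1 + (2.59-1)·3/14 = 1.340714
θ = twist·z/height = -333°·3/14 = -71.3571° = -1.245417 rad
cos θ = 0.319668, sin θ = -0.947530 (intermediates below are computed at full precision and shown rounded to 5 d.p.)
v1: (-1,3.5) → rotate → (2.99669,2.06637) → ×s → (4.01770,2.77041) → (4.02,2.77)
v2: (2,-2.5) → rotate → (-1.72949,-2.69423) → ×s → (-2.31875,-3.61219) → (-2.32,-3.61)
v3: (1.5,3) → rotate → (3.32209,-0.46229) → ×s → (4.45397,-0.61980) → (4.45,-0.62)

Cross-section at z=3: (4.02,2.77) (-2.32,-3.61) (4.45,-0.62)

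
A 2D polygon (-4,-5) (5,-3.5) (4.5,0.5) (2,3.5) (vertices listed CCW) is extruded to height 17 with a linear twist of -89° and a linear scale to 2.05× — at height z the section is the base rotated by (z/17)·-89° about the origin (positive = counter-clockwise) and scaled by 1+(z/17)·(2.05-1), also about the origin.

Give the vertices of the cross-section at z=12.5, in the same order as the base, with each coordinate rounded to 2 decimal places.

t = z/height = 12.5/17 = 0.735294
s = 1 + (scale-1)·z/height = 1 + (2.05-1)·12.5/17 = 1.772059
θ = twist·z/height = -89°·12.5/17 = -65.4412° = -1.142164 rad
cos θ = 0.415627, sin θ = -0.909535 (intermediates below are computed at full precision and shown rounded to 5 d.p.)
v1: (-4,-5) → rotate → (-6.21018,1.56000) → ×s → (-11.00481,2.76442) → (-11.00,2.76)
v2: (5,-3.5) → rotate → (-1.10524,-6.00237) → ×s → (-1.95854,-10.63655) → (-1.96,-10.64)
v3: (4.5,0.5) → rotate → (2.32509,-3.88509) → ×s → (4.12020,-6.88462) → (4.12,-6.88)
v4: (2,3.5) → rotate → (4.01463,-0.36437) → ×s → (7.11416,-0.64569) → (7.11,-0.65)

Cross-section at z=12.5: (-11.00,2.76) (-1.96,-10.64) (4.12,-6.88) (7.11,-0.65)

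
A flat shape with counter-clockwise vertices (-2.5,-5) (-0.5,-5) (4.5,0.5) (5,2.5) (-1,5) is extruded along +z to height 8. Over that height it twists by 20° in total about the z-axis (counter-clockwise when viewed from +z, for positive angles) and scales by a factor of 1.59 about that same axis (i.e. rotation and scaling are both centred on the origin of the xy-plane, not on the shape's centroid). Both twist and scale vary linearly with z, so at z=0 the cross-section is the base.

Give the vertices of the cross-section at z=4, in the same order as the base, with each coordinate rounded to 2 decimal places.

Cross-section at z=4: (-2.06,-6.94) (0.49,-6.49) (5.63,1.65) (5.81,4.31) (-2.40,6.15)

t = z/height = 4/8 = 0.5
s = 1 + (scale-1)·z/height = 1 + (1.59-1)·4/8 = 1.295000
θ = twist·z/height = 20°·4/8 = 10.0000° = 0.174533 rad
cos θ = 0.984808, sin θ = 0.173648 (intermediates below are computed at full precision and shown rounded to 5 d.p.)
v1: (-2.5,-5) → rotate → (-1.59378,-5.35816) → ×s → (-2.06394,-6.93882) → (-2.06,-6.94)
v2: (-0.5,-5) → rotate → (0.37584,-5.01086) → ×s → (0.48671,-6.48907) → (0.49,-6.49)
v3: (4.5,0.5) → rotate → (4.34481,1.27382) → ×s → (5.62653,1.64960) → (5.63,1.65)
v4: (5,2.5) → rotate → (4.48992,3.33026) → ×s → (5.81444,4.31269) → (5.81,4.31)
v5: (-1,5) → rotate → (-1.85305,4.75039) → ×s → (-2.39970,6.15176) → (-2.40,6.15)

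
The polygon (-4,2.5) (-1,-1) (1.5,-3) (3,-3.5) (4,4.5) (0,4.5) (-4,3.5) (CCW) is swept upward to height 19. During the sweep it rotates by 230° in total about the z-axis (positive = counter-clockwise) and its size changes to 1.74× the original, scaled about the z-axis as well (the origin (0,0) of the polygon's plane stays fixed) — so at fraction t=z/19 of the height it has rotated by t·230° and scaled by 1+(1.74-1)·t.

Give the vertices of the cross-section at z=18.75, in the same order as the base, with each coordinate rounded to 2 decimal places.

Cross-section at z=18.75: (7.88,2.11) (-0.08,2.45) (-5.57,1.64) (-7.97,0.34) (0.97,-10.37) (5.69,-5.31) (9.15,0.93)

t = z/height = 18.75/19 = 0.986842
s = 1 + (scale-1)·z/height = 1 + (1.74-1)·18.75/19 = 1.730263
θ = twist·z/height = 230°·18.75/19 = 226.9737° = 3.961438 rad
cos θ = -0.682334, sin θ = -0.731040 (intermediates below are computed at full precision and shown rounded to 5 d.p.)
v1: (-4,2.5) → rotate → (4.55694,1.21833) → ×s → (7.88470,2.10802) → (7.88,2.11)
v2: (-1,-1) → rotate → (-0.04871,1.41337) → ×s → (-0.08427,2.44551) → (-0.08,2.45)
v3: (1.5,-3) → rotate → (-3.21662,0.95044) → ×s → (-5.56560,1.64451) → (-5.57,1.64)
v4: (3,-3.5) → rotate → (-4.60564,0.19505) → ×s → (-7.96898,0.33749) → (-7.97,0.34)
v5: (4,4.5) → rotate → (0.56034,-5.99467) → ×s → (0.96954,-10.37235) → (0.97,-10.37)
v6: (0,4.5) → rotate → (3.28968,-3.07050) → ×s → (5.69202,-5.31278) → (5.69,-5.31)
v7: (-4,3.5) → rotate → (5.28798,0.53599) → ×s → (9.14959,0.92741) → (9.15,0.93)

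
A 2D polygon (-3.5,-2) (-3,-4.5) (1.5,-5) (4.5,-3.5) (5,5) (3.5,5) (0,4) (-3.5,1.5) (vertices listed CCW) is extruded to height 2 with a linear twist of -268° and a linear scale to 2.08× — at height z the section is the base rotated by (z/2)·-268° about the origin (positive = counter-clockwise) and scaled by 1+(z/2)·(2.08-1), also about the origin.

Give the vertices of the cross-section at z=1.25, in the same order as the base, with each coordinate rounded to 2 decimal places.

Cross-section at z=1.25: (5.00,4.54) (3.27,8.45) (-4.27,7.63) (-8.63,4.09) (-6.36,-9.99) (-3.91,-9.45) (1.45,-6.54) (6.27,-1.18)

t = z/height = 1.25/2 = 0.625
s = 1 + (scale-1)·z/height = 1 + (2.08-1)·1.25/2 = 1.675000
θ = twist·z/height = -268°·1.25/2 = -167.5000° = -2.923426 rad
cos θ = -0.976296, sin θ = -0.216440 (intermediates below are computed at full precision and shown rounded to 5 d.p.)
v1: (-3.5,-2) → rotate → (2.98416,2.71013) → ×s → (4.99846,4.53947) → (5.00,4.54)
v2: (-3,-4.5) → rotate → (1.95491,5.04265) → ×s → (3.27447,8.44644) → (3.27,8.45)
v3: (1.5,-5) → rotate → (-2.54664,4.55682) → ×s → (-4.26563,7.63267) → (-4.27,7.63)
v4: (4.5,-3.5) → rotate → (-5.15087,2.44306) → ×s → (-8.62771,4.09212) → (-8.63,4.09)
v5: (5,5) → rotate → (-3.79928,-5.96368) → ×s → (-6.36380,-9.98916) → (-6.36,-9.99)
v6: (3.5,5) → rotate → (-2.33484,-5.63902) → ×s → (-3.91085,-9.44536) → (-3.91,-9.45)
v7: (0,4) → rotate → (0.86576,-3.90518) → ×s → (1.45015,-6.54118) → (1.45,-6.54)
v8: (-3.5,1.5) → rotate → (3.74170,-0.70691) → ×s → (6.26734,-1.18407) → (6.27,-1.18)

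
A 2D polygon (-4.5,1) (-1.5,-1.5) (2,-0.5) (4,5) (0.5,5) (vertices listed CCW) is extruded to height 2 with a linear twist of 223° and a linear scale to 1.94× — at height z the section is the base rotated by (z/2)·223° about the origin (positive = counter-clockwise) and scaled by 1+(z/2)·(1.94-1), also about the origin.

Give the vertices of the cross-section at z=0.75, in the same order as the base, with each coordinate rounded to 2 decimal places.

Cross-section at z=0.75: (-2.02,-5.90) (1.79,-2.24) (0.97,2.61) (-6.12,6.13) (-6.65,1.42)

t = z/height = 0.75/2 = 0.375
s = 1 + (scale-1)·z/height = 1 + (1.94-1)·0.75/2 = 1.352500
θ = twist·z/height = 223°·0.75/2 = 83.6250° = 1.459532 rad
cos θ = 0.111035, sin θ = 0.993816 (intermediates below are computed at full precision and shown rounded to 5 d.p.)
v1: (-4.5,1) → rotate → (-1.49348,-4.36114) → ×s → (-2.01993,-5.89844) → (-2.02,-5.90)
v2: (-1.5,-1.5) → rotate → (1.32417,-1.65728) → ×s → (1.79094,-2.24147) → (1.79,-2.24)
v3: (2,-0.5) → rotate → (0.71898,1.93212) → ×s → (0.97242,2.61319) → (0.97,2.61)
v4: (4,5) → rotate → (-4.52494,4.53044) → ×s → (-6.11998,6.12742) → (-6.12,6.13)
v5: (0.5,5) → rotate → (-4.91356,1.05208) → ×s → (-6.64560,1.42294) → (-6.65,1.42)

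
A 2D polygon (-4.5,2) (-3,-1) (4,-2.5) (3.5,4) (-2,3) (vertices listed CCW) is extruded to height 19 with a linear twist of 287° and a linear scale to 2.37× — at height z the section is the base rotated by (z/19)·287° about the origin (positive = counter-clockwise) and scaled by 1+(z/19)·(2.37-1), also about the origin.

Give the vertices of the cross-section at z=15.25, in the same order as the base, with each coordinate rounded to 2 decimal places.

Cross-section at z=15.25: (9.26,4.60) (2.40,6.19) (-9.40,-3.12) (1.78,-11.02) (7.53,-0.79)

t = z/height = 15.25/19 = 0.802632
s = 1 + (scale-1)·z/height = 1 + (2.37-1)·15.25/19 = 2.099605
θ = twist·z/height = 287°·15.25/19 = 230.3553° = 4.020458 rad
cos θ = -0.638025, sin θ = -0.770015 (intermediates below are computed at full precision and shown rounded to 5 d.p.)
v1: (-4.5,2) → rotate → (4.41114,2.18902) → ×s → (9.26166,4.59607) → (9.26,4.60)
v2: (-3,-1) → rotate → (1.14406,2.94807) → ×s → (2.40208,6.18979) → (2.40,6.19)
v3: (4,-2.5) → rotate → (-4.47714,-1.48500) → ×s → (-9.40023,-3.11791) → (-9.40,-3.12)
v4: (3.5,4) → rotate → (0.84697,-5.24716) → ×s → (1.77831,-11.01695) → (1.78,-11.02)
v5: (-2,3) → rotate → (3.58610,-0.37405) → ×s → (7.52939,-0.78535) → (7.53,-0.79)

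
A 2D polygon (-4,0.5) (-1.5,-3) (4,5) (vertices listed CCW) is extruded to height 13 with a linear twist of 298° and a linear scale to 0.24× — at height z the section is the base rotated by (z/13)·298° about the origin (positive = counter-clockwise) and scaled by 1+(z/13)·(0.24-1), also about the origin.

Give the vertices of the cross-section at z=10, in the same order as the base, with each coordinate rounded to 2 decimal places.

t = z/height = 10/13 = 0.769231
s = 1 + (scale-1)·z/height = 1 + (0.24-1)·10/13 = 0.415385
θ = twist·z/height = 298°·10/13 = 229.2308° = 4.000832 rad
cos θ = -0.653014, sin θ = -0.757346 (intermediates below are computed at full precision and shown rounded to 5 d.p.)
v1: (-4,0.5) → rotate → (2.99073,2.70288) → ×s → (1.24230,1.12273) → (1.24,1.12)
v2: (-1.5,-3) → rotate → (-1.29252,3.09506) → ×s → (-0.53689,1.28564) → (-0.54,1.29)
v3: (4,5) → rotate → (1.17467,-6.29445) → ×s → (0.48794,-2.61462) → (0.49,-2.61)

Cross-section at z=10: (1.24,1.12) (-0.54,1.29) (0.49,-2.61)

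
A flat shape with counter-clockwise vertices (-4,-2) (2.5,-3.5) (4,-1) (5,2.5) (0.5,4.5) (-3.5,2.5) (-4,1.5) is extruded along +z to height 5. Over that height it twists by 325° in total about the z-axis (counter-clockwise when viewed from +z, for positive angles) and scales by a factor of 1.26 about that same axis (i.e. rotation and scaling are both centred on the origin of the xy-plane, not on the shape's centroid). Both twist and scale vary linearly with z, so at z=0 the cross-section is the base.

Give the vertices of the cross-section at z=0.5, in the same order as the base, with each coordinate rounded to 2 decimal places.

Cross-section at z=0.5: (-2.36,-3.94) (4.09,-1.65) (4.01,1.34) (2.95,4.92) (-2.05,4.17) (-4.41,0.23) (-4.29,-0.91)

t = z/height = 0.5/5 = 0.1
s = 1 + (scale-1)·z/height = 1 + (1.26-1)·0.5/5 = 1.026000
θ = twist·z/height = 325°·0.5/5 = 32.5000° = 0.567232 rad
cos θ = 0.843391, sin θ = 0.537300 (intermediates below are computed at full precision and shown rounded to 5 d.p.)
v1: (-4,-2) → rotate → (-2.29897,-3.83598) → ×s → (-2.35874,-3.93572) → (-2.36,-3.94)
v2: (2.5,-3.5) → rotate → (3.98903,-1.60862) → ×s → (4.09274,-1.65045) → (4.09,-1.65)
v3: (4,-1) → rotate → (3.91087,1.30581) → ×s → (4.01255,1.33976) → (4.01,1.34)
v4: (5,2.5) → rotate → (2.87371,4.79498) → ×s → (2.94842,4.91965) → (2.95,4.92)
v5: (0.5,4.5) → rotate → (-1.99615,4.06391) → ×s → (-2.04805,4.16957) → (-2.05,4.17)
v6: (-3.5,2.5) → rotate → (-4.29512,0.22793) → ×s → (-4.40679,0.23386) → (-4.41,0.23)
v7: (-4,1.5) → rotate → (-4.17952,-0.88411) → ×s → (-4.28818,-0.90710) → (-4.29,-0.91)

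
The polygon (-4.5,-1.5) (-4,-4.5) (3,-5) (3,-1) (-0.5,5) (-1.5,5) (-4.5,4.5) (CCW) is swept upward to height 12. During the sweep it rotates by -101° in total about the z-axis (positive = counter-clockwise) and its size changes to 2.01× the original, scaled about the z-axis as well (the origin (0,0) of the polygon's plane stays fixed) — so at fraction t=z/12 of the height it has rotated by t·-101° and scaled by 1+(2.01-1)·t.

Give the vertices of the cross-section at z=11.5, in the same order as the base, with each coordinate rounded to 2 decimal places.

Cross-section at z=11.5: (-1.88,9.14) (-7.86,8.86) (-10.47,-4.70) (-2.65,-5.63) (9.89,-0.19) (10.12,1.77) (9.84,7.75)

t = z/height = 11.5/12 = 0.958333
s = 1 + (scale-1)·z/height = 1 + (2.01-1)·11.5/12 = 1.967917
θ = twist·z/height = -101°·11.5/12 = -96.7917° = -1.689333 rad
cos θ = -0.118260, sin θ = -0.992983 (intermediates below are computed at full precision and shown rounded to 5 d.p.)
v1: (-4.5,-1.5) → rotate → (-0.95731,4.64581) → ×s → (-1.88390,9.14257) → (-1.88,9.14)
v2: (-4,-4.5) → rotate → (-3.99538,4.50410) → ×s → (-7.86258,8.86369) → (-7.86,8.86)
v3: (3,-5) → rotate → (-5.31969,-2.38765) → ×s → (-10.46871,-4.69870) → (-10.47,-4.70)
v4: (3,-1) → rotate → (-1.34776,-2.86069) → ×s → (-2.65228,-5.62960) → (-2.65,-5.63)
v5: (-0.5,5) → rotate → (5.02404,-0.09481) → ×s → (9.88690,-0.18657) → (9.89,-0.19)
v6: (-1.5,5) → rotate → (5.14230,0.89818) → ×s → (10.11962,1.76754) → (10.12,1.77)
v7: (-4.5,4.5) → rotate → (5.00059,3.93625) → ×s → (9.84074,7.74622) → (9.84,7.75)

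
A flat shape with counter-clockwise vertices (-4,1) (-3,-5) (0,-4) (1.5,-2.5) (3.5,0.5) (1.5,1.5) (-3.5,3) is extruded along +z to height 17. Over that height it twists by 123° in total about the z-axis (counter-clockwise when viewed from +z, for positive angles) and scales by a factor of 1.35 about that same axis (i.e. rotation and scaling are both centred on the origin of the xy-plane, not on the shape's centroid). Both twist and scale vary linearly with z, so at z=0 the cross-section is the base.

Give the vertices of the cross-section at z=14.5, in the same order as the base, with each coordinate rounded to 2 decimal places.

t = z/height = 14.5/17 = 0.852941
s = 1 + (scale-1)·z/height = 1 + (1.35-1)·14.5/17 = 1.298529
θ = twist·z/height = 123°·14.5/17 = 104.9118° = 1.831056 rad
cos θ = -0.257331, sin θ = 0.966323 (intermediates below are computed at full precision and shown rounded to 5 d.p.)
v1: (-4,1) → rotate → (0.06300,-4.12262) → ×s → (0.08181,-5.35335) → (0.08,-5.35)
v2: (-3,-5) → rotate → (5.60361,-1.61231) → ×s → (7.27645,-2.09364) → (7.28,-2.09)
v3: (0,-4) → rotate → (3.86529,1.02932) → ×s → (5.01920,1.33661) → (5.02,1.34)
v4: (1.5,-2.5) → rotate → (2.02981,2.09281) → ×s → (2.63577,2.71758) → (2.64,2.72)
v5: (3.5,0.5) → rotate → (-1.38382,3.25347) → ×s → (-1.79693,4.22472) → (-1.80,4.22)
v6: (1.5,1.5) → rotate → (-1.83548,1.06349) → ×s → (-2.38343,1.38097) → (-2.38,1.38)
v7: (-3.5,3) → rotate → (-1.99831,-4.15413) → ×s → (-2.59486,-5.39425) → (-2.59,-5.39)

Cross-section at z=14.5: (0.08,-5.35) (7.28,-2.09) (5.02,1.34) (2.64,2.72) (-1.80,4.22) (-2.38,1.38) (-2.59,-5.39)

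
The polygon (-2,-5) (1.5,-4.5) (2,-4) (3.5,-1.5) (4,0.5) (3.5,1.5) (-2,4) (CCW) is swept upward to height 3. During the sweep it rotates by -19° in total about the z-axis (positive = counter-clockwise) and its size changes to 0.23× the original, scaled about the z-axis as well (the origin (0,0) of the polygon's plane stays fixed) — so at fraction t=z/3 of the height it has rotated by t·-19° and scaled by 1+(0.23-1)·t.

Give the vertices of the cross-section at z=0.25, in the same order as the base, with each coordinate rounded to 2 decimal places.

Cross-section at z=0.25: (-2.00,-4.63) (1.29,-4.25) (1.77,-3.79) (3.24,-1.49) (3.75,0.36) (3.31,1.31) (-1.77,3.79)

t = z/height = 0.25/3 = 0.0833333
s = 1 + (scale-1)·z/height = 1 + (0.23-1)·0.25/3 = 0.935833
θ = twist·z/height = -19°·0.25/3 = -1.5833° = -0.027634 rad
cos θ = 0.999618, sin θ = -0.027631 (intermediates below are computed at full precision and shown rounded to 5 d.p.)
v1: (-2,-5) → rotate → (-2.13739,-4.94283) → ×s → (-2.00024,-4.62566) → (-2.00,-4.63)
v2: (1.5,-4.5) → rotate → (1.37509,-4.53973) → ×s → (1.28685,-4.24843) → (1.29,-4.25)
v3: (2,-4) → rotate → (1.88871,-4.05373) → ×s → (1.76752,-3.79362) → (1.77,-3.79)
v4: (3.5,-1.5) → rotate → (3.45722,-1.59614) → ×s → (3.23538,-1.49372) → (3.24,-1.49)
v5: (4,0.5) → rotate → (4.01229,0.38929) → ×s → (3.75483,0.36431) → (3.75,0.36)
v6: (3.5,1.5) → rotate → (3.54011,1.40272) → ×s → (3.31295,1.31271) → (3.31,1.31)
v7: (-2,4) → rotate → (-1.88871,4.05373) → ×s → (-1.76752,3.79362) → (-1.77,3.79)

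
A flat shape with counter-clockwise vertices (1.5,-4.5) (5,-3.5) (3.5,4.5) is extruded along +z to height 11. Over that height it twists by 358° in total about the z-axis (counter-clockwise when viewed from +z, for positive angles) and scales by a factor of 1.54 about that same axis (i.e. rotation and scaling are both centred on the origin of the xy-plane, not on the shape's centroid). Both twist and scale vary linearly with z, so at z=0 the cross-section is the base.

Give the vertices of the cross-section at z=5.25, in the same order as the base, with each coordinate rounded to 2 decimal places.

Cross-section at z=5.25: (-0.96,5.89) (-5.51,5.34) (-5.24,-4.89)

t = z/height = 5.25/11 = 0.477273
s = 1 + (scale-1)·z/height = 1 + (1.54-1)·5.25/11 = 1.257727
θ = twist·z/height = 358°·5.25/11 = 170.8636° = 2.982133 rad
cos θ = -0.987313, sin θ = 0.158785 (intermediates below are computed at full precision and shown rounded to 5 d.p.)
v1: (1.5,-4.5) → rotate → (-0.76644,4.68109) → ×s → (-0.96397,5.88753) → (-0.96,5.89)
v2: (5,-3.5) → rotate → (-4.38082,4.24952) → ×s → (-5.50988,5.34474) → (-5.51,5.34)
v3: (3.5,4.5) → rotate → (-4.17013,-3.88716) → ×s → (-5.24488,-4.88899) → (-5.24,-4.89)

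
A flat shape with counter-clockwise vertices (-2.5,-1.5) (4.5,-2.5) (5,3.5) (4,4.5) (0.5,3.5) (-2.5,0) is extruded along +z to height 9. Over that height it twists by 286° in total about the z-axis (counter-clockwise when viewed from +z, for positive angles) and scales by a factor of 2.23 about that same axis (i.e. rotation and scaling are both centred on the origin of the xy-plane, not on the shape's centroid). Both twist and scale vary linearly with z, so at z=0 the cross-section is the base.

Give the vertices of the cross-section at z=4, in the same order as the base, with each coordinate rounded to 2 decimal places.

Cross-section at z=4: (4.18,-1.68) (-1.12,7.88) (-8.98,2.90) (-9.28,0.73) (-4.78,-2.65) (2.33,-3.08)

t = z/height = 4/9 = 0.444444
s = 1 + (scale-1)·z/height = 1 + (2.23-1)·4/9 = 1.546667
θ = twist·z/height = 286°·4/9 = 127.1111° = 2.218507 rad
cos θ = -0.603363, sin θ = 0.797467 (intermediates below are computed at full precision and shown rounded to 5 d.p.)
v1: (-2.5,-1.5) → rotate → (2.70461,-1.08862) → ×s → (4.18313,-1.68374) → (4.18,-1.68)
v2: (4.5,-2.5) → rotate → (-0.72146,5.09701) → ×s → (-1.11587,7.88337) → (-1.12,7.88)
v3: (5,3.5) → rotate → (-5.80795,1.87557) → ×s → (-8.98296,2.90087) → (-8.98,2.90)
v4: (4,4.5) → rotate → (-6.00205,0.47474) → ×s → (-9.28317,0.73426) → (-9.28,0.73)
v5: (0.5,3.5) → rotate → (-3.09282,-1.71304) → ×s → (-4.78355,-2.64950) → (-4.78,-2.65)
v6: (-2.5,0) → rotate → (1.50841,-1.99367) → ×s → (2.33300,-3.08354) → (2.33,-3.08)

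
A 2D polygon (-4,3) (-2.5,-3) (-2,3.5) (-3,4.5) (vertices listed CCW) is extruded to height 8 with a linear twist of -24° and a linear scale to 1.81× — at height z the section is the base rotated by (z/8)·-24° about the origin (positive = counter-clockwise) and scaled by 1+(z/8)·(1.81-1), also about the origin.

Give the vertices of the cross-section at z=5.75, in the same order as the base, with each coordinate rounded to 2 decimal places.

t = z/height = 5.75/8 = 0.71875
s = 1 + (scale-1)·z/height = 1 + (1.81-1)·5.75/8 = 1.582188
θ = twist·z/height = -24°·5.75/8 = -17.2500° = -0.301069 rad
cos θ = 0.955020, sin θ = -0.296542 (intermediates below are computed at full precision and shown rounded to 5 d.p.)
v1: (-4,3) → rotate → (-2.93046,4.05123) → ×s → (-4.63653,6.40980) → (-4.64,6.41)
v2: (-2.5,-3) → rotate → (-3.27717,-2.12371) → ×s → (-5.18510,-3.36010) → (-5.19,-3.36)
v3: (-2,3.5) → rotate → (-0.87214,3.93565) → ×s → (-1.37990,6.22694) → (-1.38,6.23)
v4: (-3,4.5) → rotate → (-1.53062,5.18721) → ×s → (-2.42173,8.20715) → (-2.42,8.21)

Cross-section at z=5.75: (-4.64,6.41) (-5.19,-3.36) (-1.38,6.23) (-2.42,8.21)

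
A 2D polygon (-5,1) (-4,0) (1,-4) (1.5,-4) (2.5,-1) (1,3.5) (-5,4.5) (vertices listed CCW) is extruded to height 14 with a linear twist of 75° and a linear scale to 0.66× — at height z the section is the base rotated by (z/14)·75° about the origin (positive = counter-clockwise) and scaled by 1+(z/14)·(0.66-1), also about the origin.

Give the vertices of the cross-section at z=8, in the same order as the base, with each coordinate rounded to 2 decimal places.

Cross-section at z=8: (-3.50,-2.15) (-2.36,-2.19) (2.78,-1.81) (3.08,-1.54) (2.02,0.78) (-1.33,2.62) (-5.42,-0.08)

t = z/height = 8/14 = 0.571429
s = 1 + (scale-1)·z/height = 1 + (0.66-1)·8/14 = 0.805714
θ = twist·z/height = 75°·8/14 = 42.8571° = 0.747998 rad
cos θ = 0.733052, sin θ = 0.680173 (intermediates below are computed at full precision and shown rounded to 5 d.p.)
v1: (-5,1) → rotate → (-4.34543,-2.66781) → ×s → (-3.50118,-2.14949) → (-3.50,-2.15)
v2: (-4,0) → rotate → (-2.93221,-2.72069) → ×s → (-2.36252,-2.19210) → (-2.36,-2.19)
v3: (1,-4) → rotate → (3.45374,-2.25203) → ×s → (2.78273,-1.81450) → (2.78,-1.81)
v4: (1.5,-4) → rotate → (3.82027,-1.91195) → ×s → (3.07805,-1.54048) → (3.08,-1.54)
v5: (2.5,-1) → rotate → (2.51280,0.96738) → ×s → (2.02460,0.77943) → (2.02,0.78)
v6: (1,3.5) → rotate → (-1.64755,3.24585) → ×s → (-1.32746,2.61523) → (-1.33,2.62)
v7: (-5,4.5) → rotate → (-6.72604,-0.10213) → ×s → (-5.41926,-0.08229) → (-5.42,-0.08)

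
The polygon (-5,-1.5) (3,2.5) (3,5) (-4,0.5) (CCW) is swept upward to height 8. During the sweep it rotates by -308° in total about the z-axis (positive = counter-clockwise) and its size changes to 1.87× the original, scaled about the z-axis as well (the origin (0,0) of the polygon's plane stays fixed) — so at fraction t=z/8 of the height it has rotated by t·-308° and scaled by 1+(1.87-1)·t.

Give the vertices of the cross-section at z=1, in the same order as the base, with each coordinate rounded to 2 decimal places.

t = z/height = 1/8 = 0.125
s = 1 + (scale-1)·z/height = 1 + (1.87-1)·1/8 = 1.108750
θ = twist·z/height = -308°·1/8 = -38.5000° = -0.671952 rad
cos θ = 0.782608, sin θ = -0.622515 (intermediates below are computed at full precision and shown rounded to 5 d.p.)
v1: (-5,-1.5) → rotate → (-4.84681,1.93866) → ×s → (-5.37390,2.14949) → (-5.37,2.15)
v2: (3,2.5) → rotate → (3.90411,0.08898) → ×s → (4.32868,0.09865) → (4.33,0.10)
v3: (3,5) → rotate → (5.46040,2.04550) → ×s → (6.05422,2.26794) → (6.05,2.27)
v4: (-4,0.5) → rotate → (-2.81918,2.88136) → ×s → (-3.12576,3.19471) → (-3.13,3.19)

Cross-section at z=1: (-5.37,2.15) (4.33,0.10) (6.05,2.27) (-3.13,3.19)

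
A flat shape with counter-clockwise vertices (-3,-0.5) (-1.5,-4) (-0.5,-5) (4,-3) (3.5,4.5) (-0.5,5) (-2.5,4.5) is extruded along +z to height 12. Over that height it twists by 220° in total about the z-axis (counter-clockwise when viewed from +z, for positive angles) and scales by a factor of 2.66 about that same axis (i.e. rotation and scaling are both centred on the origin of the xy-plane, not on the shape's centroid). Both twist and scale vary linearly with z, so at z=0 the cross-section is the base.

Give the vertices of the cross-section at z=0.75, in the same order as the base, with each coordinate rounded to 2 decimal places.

Cross-section at z=0.75: (-3.09,-1.32) (-0.56,-4.68) (0.78,-5.49) (5.08,-2.17) (2.57,5.74) (-1.85,5.23) (-3.86,4.17)

t = z/height = 0.75/12 = 0.0625
s = 1 + (scale-1)·z/height = 1 + (2.66-1)·0.75/12 = 1.103750
θ = twist·z/height = 220°·0.75/12 = 13.7500° = 0.239983 rad
cos θ = 0.971342, sin θ = 0.237686 (intermediates below are computed at full precision and shown rounded to 5 d.p.)
v1: (-3,-0.5) → rotate → (-2.79518,-1.19873) → ×s → (-3.08518,-1.32310) → (-3.09,-1.32)
v2: (-1.5,-4) → rotate → (-0.50627,-4.24190) → ×s → (-0.55879,-4.68199) → (-0.56,-4.68)
v3: (-0.5,-5) → rotate → (0.70276,-4.97555) → ×s → (0.77567,-5.49177) → (0.78,-5.49)
v4: (4,-3) → rotate → (4.59843,-1.96328) → ×s → (5.07551,-2.16697) → (5.08,-2.17)
v5: (3.5,4.5) → rotate → (2.33011,5.20294) → ×s → (2.57186,5.74274) → (2.57,5.74)
v6: (-0.5,5) → rotate → (-1.67410,4.73787) → ×s → (-1.84779,5.22942) → (-1.85,5.23)
v7: (-2.5,4.5) → rotate → (-3.49794,3.77682) → ×s → (-3.86085,4.16867) → (-3.86,4.17)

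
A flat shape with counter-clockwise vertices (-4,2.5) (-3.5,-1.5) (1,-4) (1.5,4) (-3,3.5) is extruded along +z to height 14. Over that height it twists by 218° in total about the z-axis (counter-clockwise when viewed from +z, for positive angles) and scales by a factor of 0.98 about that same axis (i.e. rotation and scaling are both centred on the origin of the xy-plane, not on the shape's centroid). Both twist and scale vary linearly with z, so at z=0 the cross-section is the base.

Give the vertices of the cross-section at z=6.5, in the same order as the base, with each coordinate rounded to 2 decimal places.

t = z/height = 6.5/14 = 0.464286
s = 1 + (scale-1)·z/height = 1 + (0.98-1)·6.5/14 = 0.990714
θ = twist·z/height = 218°·6.5/14 = 101.2143° = 1.766523 rad
cos θ = -0.194479, sin θ = 0.980907 (intermediates below are computed at full precision and shown rounded to 5 d.p.)
v1: (-4,2.5) → rotate → (-1.67435,-4.40982) → ×s → (-1.65880,-4.36888) → (-1.66,-4.37)
v2: (-3.5,-1.5) → rotate → (2.15204,-3.14146) → ×s → (2.13205,-3.11228) → (2.13,-3.11)
v3: (1,-4) → rotate → (3.72915,1.75882) → ×s → (3.69452,1.74249) → (3.69,1.74)
v4: (1.5,4) → rotate → (-4.21535,0.69344) → ×s → (-4.17620,0.68701) → (-4.18,0.69)
v5: (-3,3.5) → rotate → (-2.84974,-3.62340) → ×s → (-2.82327,-3.58975) → (-2.82,-3.59)

Cross-section at z=6.5: (-1.66,-4.37) (2.13,-3.11) (3.69,1.74) (-4.18,0.69) (-2.82,-3.59)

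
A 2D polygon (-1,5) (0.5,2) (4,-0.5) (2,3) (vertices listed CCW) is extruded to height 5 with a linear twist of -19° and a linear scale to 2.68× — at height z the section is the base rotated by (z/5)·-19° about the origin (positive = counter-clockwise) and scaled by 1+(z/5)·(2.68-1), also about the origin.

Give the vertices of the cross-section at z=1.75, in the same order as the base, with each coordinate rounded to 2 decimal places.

Cross-section at z=1.75: (-0.66,8.07) (1.16,3.06) (6.22,-1.52) (3.71,4.36)

t = z/height = 1.75/5 = 0.35
s = 1 + (scale-1)·z/height = 1 + (2.68-1)·1.75/5 = 1.588000
θ = twist·z/height = -19°·1.75/5 = -6.6500° = -0.116064 rad
cos θ = 0.993272, sin θ = -0.115804 (intermediates below are computed at full precision and shown rounded to 5 d.p.)
v1: (-1,5) → rotate → (-0.41425,5.08216) → ×s → (-0.65783,8.07048) → (-0.66,8.07)
v2: (0.5,2) → rotate → (0.72824,1.92864) → ×s → (1.15645,3.06268) → (1.16,3.06)
v3: (4,-0.5) → rotate → (3.91519,-0.95985) → ×s → (6.21732,-1.52424) → (6.22,-1.52)
v4: (2,3) → rotate → (2.33396,2.74821) → ×s → (3.70632,4.36415) → (3.71,4.36)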